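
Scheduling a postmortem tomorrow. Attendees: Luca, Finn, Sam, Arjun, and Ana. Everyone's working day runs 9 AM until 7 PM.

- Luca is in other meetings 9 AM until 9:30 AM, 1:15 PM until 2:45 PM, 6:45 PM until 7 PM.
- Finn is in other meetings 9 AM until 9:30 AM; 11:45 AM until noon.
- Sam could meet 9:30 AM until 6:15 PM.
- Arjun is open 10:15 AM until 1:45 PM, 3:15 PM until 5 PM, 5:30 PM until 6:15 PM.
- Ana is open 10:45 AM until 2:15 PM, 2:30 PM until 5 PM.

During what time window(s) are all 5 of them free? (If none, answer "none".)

10:45-11:45, 12:00-13:15, 15:15-17:00

Luca free: 09:30-13:15, 14:45-18:45 (invert busy blocks within the working day).
Finn free: 09:30-11:45, 12:00-19:00 (invert busy blocks within the working day).
Sam free: 09:30-18:15.
Arjun free: 10:15-13:45, 15:15-17:00, 17:30-18:15.
Ana free: 10:45-14:15, 14:30-17:00.
Luca ∩ Finn: 09:30-11:45, 12:00-13:15, 14:45-18:45.
Luca ∩ Finn ∩ Sam: 09:30-11:45, 12:00-13:15, 14:45-18:15.
Luca ∩ Finn ∩ Sam ∩ Arjun: 10:15-11:45, 12:00-13:15, 15:15-17:00, 17:30-18:15.
Luca ∩ Finn ∩ Sam ∩ Arjun ∩ Ana: 10:45-11:45, 12:00-13:15, 15:15-17:00.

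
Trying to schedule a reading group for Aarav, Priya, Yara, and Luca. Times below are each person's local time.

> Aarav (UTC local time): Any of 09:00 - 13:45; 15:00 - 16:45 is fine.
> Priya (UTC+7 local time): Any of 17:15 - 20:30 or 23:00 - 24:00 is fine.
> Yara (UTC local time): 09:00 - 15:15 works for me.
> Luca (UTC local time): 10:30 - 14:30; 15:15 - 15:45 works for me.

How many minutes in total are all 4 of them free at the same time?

Aarav in UTC: 09:00-13:45, 15:00-16:45.
Priya in UTC: 10:15-13:30, 16:00-17:00 (subtract 7h to convert from UTC+7).
Yara in UTC: 09:00-15:15.
Luca in UTC: 10:30-14:30, 15:15-15:45.
Aarav ∩ Priya: 10:15-13:30, 16:00-16:45.
Aarav ∩ Priya ∩ Yara: 10:15-13:30.
Aarav ∩ Priya ∩ Yara ∩ Luca: 10:30-13:30.
That's a single block of 180 minutes.

180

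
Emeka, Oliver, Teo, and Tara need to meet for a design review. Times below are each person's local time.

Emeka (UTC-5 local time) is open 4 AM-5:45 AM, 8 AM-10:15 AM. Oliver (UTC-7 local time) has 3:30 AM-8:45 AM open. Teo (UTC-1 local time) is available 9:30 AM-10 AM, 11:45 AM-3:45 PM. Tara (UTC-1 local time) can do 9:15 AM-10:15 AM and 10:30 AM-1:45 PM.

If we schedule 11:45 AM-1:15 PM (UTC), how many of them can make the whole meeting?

2

Emeka in UTC: 09:00-10:45, 13:00-15:15 (add 5h to convert from UTC-5).
Oliver in UTC: 10:30-15:45 (add 7h to convert from UTC-7).
Teo in UTC: 10:30-11:00, 12:45-16:45 (add 1h to convert from UTC-1).
Tara in UTC: 10:15-11:15, 11:30-14:45 (add 1h to convert from UTC-1).
Oliver and Tara can make the full 11:45-13:15 slot — that's 2.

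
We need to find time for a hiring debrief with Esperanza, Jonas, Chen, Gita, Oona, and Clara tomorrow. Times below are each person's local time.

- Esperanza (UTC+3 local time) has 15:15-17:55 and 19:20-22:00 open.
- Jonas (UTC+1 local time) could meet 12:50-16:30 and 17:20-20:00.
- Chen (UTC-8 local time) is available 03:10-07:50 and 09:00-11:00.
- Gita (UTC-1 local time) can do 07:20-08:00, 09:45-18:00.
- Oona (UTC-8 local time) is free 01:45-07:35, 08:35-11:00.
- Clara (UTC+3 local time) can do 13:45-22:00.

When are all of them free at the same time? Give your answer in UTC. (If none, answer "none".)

12:15-14:55, 17:00-19:00

Esperanza in UTC: 12:15-14:55, 16:20-19:00 (subtract 3h to convert from UTC+3).
Jonas in UTC: 11:50-15:30, 16:20-19:00 (subtract 1h to convert from UTC+1).
Chen in UTC: 11:10-15:50, 17:00-19:00 (add 8h to convert from UTC-8).
Gita in UTC: 08:20-09:00, 10:45-19:00 (add 1h to convert from UTC-1).
Oona in UTC: 09:45-15:35, 16:35-19:00 (add 8h to convert from UTC-8).
Clara in UTC: 10:45-19:00 (subtract 3h to convert from UTC+3).
Esperanza ∩ Jonas: 12:15-14:55, 16:20-19:00.
Esperanza ∩ Jonas ∩ Chen: 12:15-14:55, 17:00-19:00.
Esperanza ∩ Jonas ∩ Chen ∩ Gita: 12:15-14:55, 17:00-19:00.
Esperanza ∩ Jonas ∩ Chen ∩ Gita ∩ Oona: 12:15-14:55, 17:00-19:00.
Esperanza ∩ Jonas ∩ Chen ∩ Gita ∩ Oona ∩ Clara: 12:15-14:55, 17:00-19:00.
Those are the intersection windows.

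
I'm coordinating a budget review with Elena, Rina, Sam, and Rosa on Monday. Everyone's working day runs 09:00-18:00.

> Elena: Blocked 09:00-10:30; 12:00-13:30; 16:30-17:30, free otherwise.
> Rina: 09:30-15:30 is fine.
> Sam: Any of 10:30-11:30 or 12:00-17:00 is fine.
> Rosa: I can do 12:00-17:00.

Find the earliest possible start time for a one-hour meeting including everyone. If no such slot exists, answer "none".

Elena free: 10:30-12:00, 13:30-16:30, 17:30-18:00 (invert busy blocks within the working day).
Rina free: 09:30-15:30.
Sam free: 10:30-11:30, 12:00-17:00.
Rosa free: 12:00-17:00.
Elena ∩ Rina: 10:30-12:00, 13:30-15:30.
Elena ∩ Rina ∩ Sam: 10:30-11:30, 13:30-15:30.
Elena ∩ Rina ∩ Sam ∩ Rosa: 13:30-15:30.
The first common window of at least 60 minutes is 13:30-15:30, so the earliest start is 13:30.

13:30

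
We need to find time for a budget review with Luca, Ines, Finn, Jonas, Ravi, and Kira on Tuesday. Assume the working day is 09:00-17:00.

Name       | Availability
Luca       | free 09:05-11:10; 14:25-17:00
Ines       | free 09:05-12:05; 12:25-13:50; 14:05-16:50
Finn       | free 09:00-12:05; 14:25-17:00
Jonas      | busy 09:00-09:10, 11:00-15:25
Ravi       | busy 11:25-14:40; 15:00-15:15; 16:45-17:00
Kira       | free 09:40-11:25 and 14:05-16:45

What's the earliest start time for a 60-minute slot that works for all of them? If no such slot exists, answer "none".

09:40

Luca free: 09:05-11:10, 14:25-17:00.
Ines free: 09:05-12:05, 12:25-13:50, 14:05-16:50.
Finn free: 09:00-12:05, 14:25-17:00.
Jonas free: 09:10-11:00, 15:25-17:00 (invert busy blocks within the working day).
Ravi free: 09:00-11:25, 14:40-15:00, 15:15-16:45 (invert busy blocks within the working day).
Kira free: 09:40-11:25, 14:05-16:45.
Luca ∩ Ines: 09:05-11:10, 14:25-16:50.
Luca ∩ Ines ∩ Finn: 09:05-11:10, 14:25-16:50.
Luca ∩ Ines ∩ Finn ∩ Jonas: 09:10-11:00, 15:25-16:50.
Luca ∩ Ines ∩ Finn ∩ Jonas ∩ Ravi: 09:10-11:00, 15:25-16:45.
Luca ∩ Ines ∩ Finn ∩ Jonas ∩ Ravi ∩ Kira: 09:40-11:00, 15:25-16:45.
The first common window of at least 60 minutes is 09:40-11:00, so the earliest start is 09:40.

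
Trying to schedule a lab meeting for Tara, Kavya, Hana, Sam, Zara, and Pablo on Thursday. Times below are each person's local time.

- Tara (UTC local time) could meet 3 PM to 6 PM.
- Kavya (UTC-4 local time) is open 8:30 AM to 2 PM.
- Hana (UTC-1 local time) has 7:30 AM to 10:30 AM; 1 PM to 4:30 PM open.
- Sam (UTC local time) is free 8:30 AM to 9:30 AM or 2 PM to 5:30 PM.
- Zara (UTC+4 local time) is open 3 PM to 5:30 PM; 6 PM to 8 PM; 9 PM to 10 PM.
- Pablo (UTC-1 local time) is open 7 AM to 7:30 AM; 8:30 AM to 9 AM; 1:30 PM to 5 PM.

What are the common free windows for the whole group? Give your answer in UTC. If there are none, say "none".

Tara in UTC: 15:00-18:00.
Kavya in UTC: 12:30-18:00 (add 4h to convert from UTC-4).
Hana in UTC: 08:30-11:30, 14:00-17:30 (add 1h to convert from UTC-1).
Sam in UTC: 08:30-09:30, 14:00-17:30.
Zara in UTC: 11:00-13:30, 14:00-16:00, 17:00-18:00 (subtract 4h to convert from UTC+4).
Pablo in UTC: 08:00-08:30, 09:30-10:00, 14:30-18:00 (add 1h to convert from UTC-1).
Tara ∩ Kavya: 15:00-18:00.
Tara ∩ Kavya ∩ Hana: 15:00-17:30.
Tara ∩ Kavya ∩ Hana ∩ Sam: 15:00-17:30.
Tara ∩ Kavya ∩ Hana ∩ Sam ∩ Zara: 15:00-16:00, 17:00-17:30.
Tara ∩ Kavya ∩ Hana ∩ Sam ∩ Zara ∩ Pablo: 15:00-16:00, 17:00-17:30.

15:00-16:00, 17:00-17:30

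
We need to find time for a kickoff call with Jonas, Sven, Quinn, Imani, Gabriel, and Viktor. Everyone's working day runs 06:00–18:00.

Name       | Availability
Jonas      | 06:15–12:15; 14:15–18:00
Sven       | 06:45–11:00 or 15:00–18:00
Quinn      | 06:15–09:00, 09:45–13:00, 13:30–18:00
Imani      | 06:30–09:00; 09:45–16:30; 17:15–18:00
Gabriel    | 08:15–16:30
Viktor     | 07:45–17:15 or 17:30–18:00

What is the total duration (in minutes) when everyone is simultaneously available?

Jonas ∩ Sven: 06:45-11:00, 15:00-18:00.
Jonas ∩ Sven ∩ Quinn: 06:45-09:00, 09:45-11:00, 15:00-18:00.
Jonas ∩ Sven ∩ Quinn ∩ Imani: 06:45-09:00, 09:45-11:00, 15:00-16:30, 17:15-18:00.
Jonas ∩ Sven ∩ Quinn ∩ Imani ∩ Gabriel: 08:15-09:00, 09:45-11:00, 15:00-16:30.
Jonas ∩ Sven ∩ Quinn ∩ Imani ∩ Gabriel ∩ Viktor: 08:15-09:00, 09:45-11:00, 15:00-16:30.
Summing the common windows: 45 + 75 + 90 = 210 minutes.

210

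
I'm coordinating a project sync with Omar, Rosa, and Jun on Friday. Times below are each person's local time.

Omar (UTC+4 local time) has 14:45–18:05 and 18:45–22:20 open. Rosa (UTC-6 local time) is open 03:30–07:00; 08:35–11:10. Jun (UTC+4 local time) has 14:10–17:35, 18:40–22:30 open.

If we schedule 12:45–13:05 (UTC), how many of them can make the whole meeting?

2

Omar in UTC: 10:45-14:05, 14:45-18:20 (subtract 4h to convert from UTC+4).
Rosa in UTC: 09:30-13:00, 14:35-17:10 (add 6h to convert from UTC-6).
Jun in UTC: 10:10-13:35, 14:40-18:30 (subtract 4h to convert from UTC+4).
Omar and Jun can make the full 12:45-13:05 slot — that's 2.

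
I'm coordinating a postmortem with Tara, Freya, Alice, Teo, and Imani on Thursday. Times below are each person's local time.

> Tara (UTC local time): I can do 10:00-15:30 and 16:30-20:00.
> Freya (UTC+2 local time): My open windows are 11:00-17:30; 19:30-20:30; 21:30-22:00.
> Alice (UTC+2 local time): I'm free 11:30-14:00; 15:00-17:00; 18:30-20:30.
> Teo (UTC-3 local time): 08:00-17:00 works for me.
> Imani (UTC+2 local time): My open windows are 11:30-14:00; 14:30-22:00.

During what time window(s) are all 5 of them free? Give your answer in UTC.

11:00-12:00, 13:00-15:00, 17:30-18:30

Tara in UTC: 10:00-15:30, 16:30-20:00.
Freya in UTC: 09:00-15:30, 17:30-18:30, 19:30-20:00 (subtract 2h to convert from UTC+2).
Alice in UTC: 09:30-12:00, 13:00-15:00, 16:30-18:30 (subtract 2h to convert from UTC+2).
Teo in UTC: 11:00-20:00 (add 3h to convert from UTC-3).
Imani in UTC: 09:30-12:00, 12:30-20:00 (subtract 2h to convert from UTC+2).
Tara ∩ Freya: 10:00-15:30, 17:30-18:30, 19:30-20:00.
Tara ∩ Freya ∩ Alice: 10:00-12:00, 13:00-15:00, 17:30-18:30.
Tara ∩ Freya ∩ Alice ∩ Teo: 11:00-12:00, 13:00-15:00, 17:30-18:30.
Tara ∩ Freya ∩ Alice ∩ Teo ∩ Imani: 11:00-12:00, 13:00-15:00, 17:30-18:30.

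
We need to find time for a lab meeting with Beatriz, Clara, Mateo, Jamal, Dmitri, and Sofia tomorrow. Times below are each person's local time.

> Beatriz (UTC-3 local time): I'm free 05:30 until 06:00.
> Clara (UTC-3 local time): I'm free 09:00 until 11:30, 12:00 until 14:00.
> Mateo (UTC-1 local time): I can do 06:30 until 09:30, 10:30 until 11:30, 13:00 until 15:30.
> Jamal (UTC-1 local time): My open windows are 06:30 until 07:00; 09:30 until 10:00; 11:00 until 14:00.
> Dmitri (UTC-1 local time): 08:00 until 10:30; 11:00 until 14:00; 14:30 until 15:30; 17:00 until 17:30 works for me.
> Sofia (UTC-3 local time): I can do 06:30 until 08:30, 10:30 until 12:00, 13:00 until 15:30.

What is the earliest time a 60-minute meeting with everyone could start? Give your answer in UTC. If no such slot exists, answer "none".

none

Beatriz in UTC: 08:30-09:00 (add 3h to convert from UTC-3).
Clara in UTC: 12:00-14:30, 15:00-17:00 (add 3h to convert from UTC-3).
Mateo in UTC: 07:30-10:30, 11:30-12:30, 14:00-16:30 (add 1h to convert from UTC-1).
Jamal in UTC: 07:30-08:00, 10:30-11:00, 12:00-15:00 (add 1h to convert from UTC-1).
Dmitri in UTC: 09:00-11:30, 12:00-15:00, 15:30-16:30, 18:00-18:30 (add 1h to convert from UTC-1).
Sofia in UTC: 09:30-11:30, 13:30-15:00, 16:00-18:30 (add 3h to convert from UTC-3).
Beatriz ∩ Clara: ∅.
Beatriz ∩ Clara ∩ Mateo: ∅.
Beatriz ∩ Clara ∩ Mateo ∩ Jamal: ∅.
Beatriz ∩ Clara ∩ Mateo ∩ Jamal ∩ Dmitri: ∅.
Beatriz ∩ Clara ∩ Mateo ∩ Jamal ∩ Dmitri ∩ Sofia: ∅.
There is no time when everyone is free.
No common window is at least 60 minutes long.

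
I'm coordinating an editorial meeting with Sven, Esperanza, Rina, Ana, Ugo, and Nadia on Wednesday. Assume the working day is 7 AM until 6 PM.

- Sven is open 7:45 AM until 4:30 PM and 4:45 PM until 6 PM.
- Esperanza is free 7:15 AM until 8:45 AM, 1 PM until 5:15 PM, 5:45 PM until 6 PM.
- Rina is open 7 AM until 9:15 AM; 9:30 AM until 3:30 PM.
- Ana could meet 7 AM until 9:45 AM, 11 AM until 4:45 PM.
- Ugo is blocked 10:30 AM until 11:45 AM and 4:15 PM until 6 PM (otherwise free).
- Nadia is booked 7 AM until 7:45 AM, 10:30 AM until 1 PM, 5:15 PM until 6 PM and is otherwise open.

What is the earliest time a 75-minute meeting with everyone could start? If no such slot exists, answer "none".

Sven free: 07:45-16:30, 16:45-18:00.
Esperanza free: 07:15-08:45, 13:00-17:15, 17:45-18:00.
Rina free: 07:00-09:15, 09:30-15:30.
Ana free: 07:00-09:45, 11:00-16:45.
Ugo free: 07:00-10:30, 11:45-16:15 (invert busy blocks within the working day).
Nadia free: 07:45-10:30, 13:00-17:15 (invert busy blocks within the working day).
Sven ∩ Esperanza: 07:45-08:45, 13:00-16:30, 16:45-17:15, 17:45-18:00.
Sven ∩ Esperanza ∩ Rina: 07:45-08:45, 13:00-15:30.
Sven ∩ Esperanza ∩ Rina ∩ Ana: 07:45-08:45, 13:00-15:30.
Sven ∩ Esperanza ∩ Rina ∩ Ana ∩ Ugo: 07:45-08:45, 13:00-15:30.
Sven ∩ Esperanza ∩ Rina ∩ Ana ∩ Ugo ∩ Nadia: 07:45-08:45, 13:00-15:30.
Those are the intersection windows.
The first common window of at least 75 minutes is 13:00-15:30, so the earliest start is 13:00.

13:00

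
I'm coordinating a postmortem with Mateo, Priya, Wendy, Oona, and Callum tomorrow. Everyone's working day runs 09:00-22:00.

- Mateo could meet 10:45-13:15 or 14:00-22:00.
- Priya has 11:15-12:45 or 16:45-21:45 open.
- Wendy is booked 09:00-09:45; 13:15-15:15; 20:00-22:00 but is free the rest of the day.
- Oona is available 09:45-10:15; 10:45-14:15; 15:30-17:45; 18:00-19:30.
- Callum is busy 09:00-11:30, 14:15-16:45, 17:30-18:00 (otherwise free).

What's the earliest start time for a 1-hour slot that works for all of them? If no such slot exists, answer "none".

Mateo free: 10:45-13:15, 14:00-22:00.
Priya free: 11:15-12:45, 16:45-21:45.
Wendy free: 09:45-13:15, 15:15-20:00 (invert busy blocks within the working day).
Oona free: 09:45-10:15, 10:45-14:15, 15:30-17:45, 18:00-19:30.
Callum free: 11:30-14:15, 16:45-17:30, 18:00-22:00 (invert busy blocks within the working day).
Mateo ∩ Priya: 11:15-12:45, 16:45-21:45.
Mateo ∩ Priya ∩ Wendy: 11:15-12:45, 16:45-20:00.
Mateo ∩ Priya ∩ Wendy ∩ Oona: 11:15-12:45, 16:45-17:45, 18:00-19:30.
Mateo ∩ Priya ∩ Wendy ∩ Oona ∩ Callum: 11:30-12:45, 16:45-17:30, 18:00-19:30.
So the common availability across everyone is 11:30-12:45, 16:45-17:30, 18:00-19:30.
The first common window of at least 60 minutes is 11:30-12:45, so the earliest start is 11:30.

11:30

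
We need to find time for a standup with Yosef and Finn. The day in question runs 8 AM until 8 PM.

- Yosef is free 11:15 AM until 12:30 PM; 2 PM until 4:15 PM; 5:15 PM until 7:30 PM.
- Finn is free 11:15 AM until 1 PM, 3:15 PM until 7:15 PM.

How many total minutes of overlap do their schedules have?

255

Yosef ∩ Finn: 11:15-12:30, 15:15-16:15, 17:15-19:15.
Summing the common windows: 75 + 60 + 120 = 255 minutes.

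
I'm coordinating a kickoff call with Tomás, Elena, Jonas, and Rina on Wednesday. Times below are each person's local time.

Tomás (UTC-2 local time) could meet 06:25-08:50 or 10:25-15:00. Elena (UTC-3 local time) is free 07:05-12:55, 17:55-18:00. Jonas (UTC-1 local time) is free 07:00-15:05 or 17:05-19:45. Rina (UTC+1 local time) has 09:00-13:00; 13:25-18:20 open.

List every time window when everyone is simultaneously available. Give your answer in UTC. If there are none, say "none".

10:05-10:50, 12:25-15:55

Tomás in UTC: 08:25-10:50, 12:25-17:00 (add 2h to convert from UTC-2).
Elena in UTC: 10:05-15:55, 20:55-21:00 (add 3h to convert from UTC-3).
Jonas in UTC: 08:00-16:05, 18:05-20:45 (add 1h to convert from UTC-1).
Rina in UTC: 08:00-12:00, 12:25-17:20 (subtract 1h to convert from UTC+1).
Tomás ∩ Elena: 10:05-10:50, 12:25-15:55.
Tomás ∩ Elena ∩ Jonas: 10:05-10:50, 12:25-15:55.
Tomás ∩ Elena ∩ Jonas ∩ Rina: 10:05-10:50, 12:25-15:55.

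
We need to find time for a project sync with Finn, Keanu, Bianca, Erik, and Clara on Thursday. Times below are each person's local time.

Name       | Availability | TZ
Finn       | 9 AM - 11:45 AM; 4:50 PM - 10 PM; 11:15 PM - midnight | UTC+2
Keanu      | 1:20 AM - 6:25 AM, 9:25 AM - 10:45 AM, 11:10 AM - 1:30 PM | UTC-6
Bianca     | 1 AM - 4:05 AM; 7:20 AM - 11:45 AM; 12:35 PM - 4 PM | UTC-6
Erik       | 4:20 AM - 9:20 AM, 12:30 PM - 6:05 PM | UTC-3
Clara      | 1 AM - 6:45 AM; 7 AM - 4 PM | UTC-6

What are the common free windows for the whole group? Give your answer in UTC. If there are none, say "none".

07:20-09:45, 15:30-16:45, 17:10-17:45, 18:35-19:30

Finn in UTC: 07:00-09:45, 14:50-20:00, 21:15-22:00 (subtract 2h to convert from UTC+2).
Keanu in UTC: 07:20-12:25, 15:25-16:45, 17:10-19:30 (add 6h to convert from UTC-6).
Bianca in UTC: 07:00-10:05, 13:20-17:45, 18:35-22:00 (add 6h to convert from UTC-6).
Erik in UTC: 07:20-12:20, 15:30-21:05 (add 3h to convert from UTC-3).
Clara in UTC: 07:00-12:45, 13:00-22:00 (add 6h to convert from UTC-6).
Finn ∩ Keanu: 07:20-09:45, 15:25-16:45, 17:10-19:30.
Finn ∩ Keanu ∩ Bianca: 07:20-09:45, 15:25-16:45, 17:10-17:45, 18:35-19:30.
Finn ∩ Keanu ∩ Bianca ∩ Erik: 07:20-09:45, 15:30-16:45, 17:10-17:45, 18:35-19:30.
Finn ∩ Keanu ∩ Bianca ∩ Erik ∩ Clara: 07:20-09:45, 15:30-16:45, 17:10-17:45, 18:35-19:30.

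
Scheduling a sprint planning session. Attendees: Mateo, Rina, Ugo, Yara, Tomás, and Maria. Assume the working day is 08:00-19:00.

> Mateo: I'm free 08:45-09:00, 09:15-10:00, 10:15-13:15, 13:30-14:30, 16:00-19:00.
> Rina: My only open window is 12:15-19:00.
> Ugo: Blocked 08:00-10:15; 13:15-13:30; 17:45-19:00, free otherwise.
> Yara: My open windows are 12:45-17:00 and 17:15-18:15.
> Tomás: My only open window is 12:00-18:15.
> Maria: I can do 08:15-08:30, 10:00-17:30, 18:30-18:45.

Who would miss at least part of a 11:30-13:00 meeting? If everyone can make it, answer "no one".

Mateo free: 08:45-09:00, 09:15-10:00, 10:15-13:15, 13:30-14:30, 16:00-19:00.
Rina free: 12:15-19:00.
Ugo free: 10:15-13:15, 13:30-17:45 (invert busy blocks within the working day).
Yara free: 12:45-17:00, 17:15-18:15.
Tomás free: 12:00-18:15.
Maria free: 08:15-08:30, 10:00-17:30, 18:30-18:45.
Mateo: free for 11:30-13:00. Rina: not fully free for 11:30-13:00. Ugo: free for 11:30-13:00. Yara: not fully free for 11:30-13:00. Tomás: not fully free for 11:30-13:00. Maria: free for 11:30-13:00.

Rina, Tomás, Yara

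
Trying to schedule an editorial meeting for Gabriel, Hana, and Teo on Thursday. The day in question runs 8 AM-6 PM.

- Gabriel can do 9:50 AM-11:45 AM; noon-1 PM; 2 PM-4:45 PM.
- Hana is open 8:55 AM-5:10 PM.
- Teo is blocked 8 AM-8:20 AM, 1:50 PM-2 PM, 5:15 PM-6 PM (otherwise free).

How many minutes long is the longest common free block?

Gabriel free: 09:50-11:45, 12:00-13:00, 14:00-16:45.
Hana free: 08:55-17:10.
Teo free: 08:20-13:50, 14:00-17:15 (invert busy blocks within the working day).
Gabriel ∩ Hana: 09:50-11:45, 12:00-13:00, 14:00-16:45.
Gabriel ∩ Hana ∩ Teo: 09:50-11:45, 12:00-13:00, 14:00-16:45.
Those are the intersection windows.
The longest is 14:00-16:45 at 165 minutes.

165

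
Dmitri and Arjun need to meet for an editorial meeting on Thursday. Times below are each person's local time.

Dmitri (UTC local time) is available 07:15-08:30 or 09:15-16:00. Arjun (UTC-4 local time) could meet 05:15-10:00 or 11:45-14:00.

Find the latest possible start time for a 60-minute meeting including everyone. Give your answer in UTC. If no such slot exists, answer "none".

13:00

Dmitri in UTC: 07:15-08:30, 09:15-16:00.
Arjun in UTC: 09:15-14:00, 15:45-18:00 (add 4h to convert from UTC-4).
Dmitri ∩ Arjun: 09:15-14:00, 15:45-16:00.
The last common window of at least 60 minutes is 09:15-14:00; a 60-minute meeting can start as late as 13:00 and still end by 14:00.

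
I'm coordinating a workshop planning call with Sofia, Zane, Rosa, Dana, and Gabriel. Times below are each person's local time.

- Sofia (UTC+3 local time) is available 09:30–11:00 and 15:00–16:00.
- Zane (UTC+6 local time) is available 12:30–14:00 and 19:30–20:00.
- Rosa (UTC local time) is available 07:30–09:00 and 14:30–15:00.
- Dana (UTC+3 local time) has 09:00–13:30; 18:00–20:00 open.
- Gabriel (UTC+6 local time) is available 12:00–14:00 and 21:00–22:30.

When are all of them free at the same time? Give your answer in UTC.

07:30-08:00

Sofia in UTC: 06:30-08:00, 12:00-13:00 (subtract 3h to convert from UTC+3).
Zane in UTC: 06:30-08:00, 13:30-14:00 (subtract 6h to convert from UTC+6).
Rosa in UTC: 07:30-09:00, 14:30-15:00.
Dana in UTC: 06:00-10:30, 15:00-17:00 (subtract 3h to convert from UTC+3).
Gabriel in UTC: 06:00-08:00, 15:00-16:30 (subtract 6h to convert from UTC+6).
Sofia ∩ Zane: 06:30-08:00.
Sofia ∩ Zane ∩ Rosa: 07:30-08:00.
Sofia ∩ Zane ∩ Rosa ∩ Dana: 07:30-08:00.
Sofia ∩ Zane ∩ Rosa ∩ Dana ∩ Gabriel: 07:30-08:00.
So the common availability across everyone is 07:30-08:00.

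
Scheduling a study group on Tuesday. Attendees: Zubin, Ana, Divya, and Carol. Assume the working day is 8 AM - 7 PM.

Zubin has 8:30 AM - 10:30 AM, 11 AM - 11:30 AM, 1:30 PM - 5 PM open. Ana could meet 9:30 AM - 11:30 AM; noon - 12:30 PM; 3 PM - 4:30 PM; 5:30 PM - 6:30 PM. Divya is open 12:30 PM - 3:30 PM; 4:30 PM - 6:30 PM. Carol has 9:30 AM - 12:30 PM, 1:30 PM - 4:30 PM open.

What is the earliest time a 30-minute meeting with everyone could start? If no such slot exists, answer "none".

Zubin ∩ Ana: 09:30-10:30, 11:00-11:30, 15:00-16:30.
Zubin ∩ Ana ∩ Divya: 15:00-15:30.
Zubin ∩ Ana ∩ Divya ∩ Carol: 15:00-15:30.
The first common window of at least 30 minutes is 15:00-15:30, so the earliest start is 15:00.

15:00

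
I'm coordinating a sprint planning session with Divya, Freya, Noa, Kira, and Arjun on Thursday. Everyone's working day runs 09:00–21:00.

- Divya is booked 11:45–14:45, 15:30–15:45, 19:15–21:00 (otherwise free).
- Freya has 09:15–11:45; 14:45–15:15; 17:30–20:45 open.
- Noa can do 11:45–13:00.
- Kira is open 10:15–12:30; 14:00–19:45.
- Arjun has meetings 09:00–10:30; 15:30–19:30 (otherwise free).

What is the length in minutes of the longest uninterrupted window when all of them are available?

Divya free: 09:00-11:45, 14:45-15:30, 15:45-19:15 (invert busy blocks within the working day).
Freya free: 09:15-11:45, 14:45-15:15, 17:30-20:45.
Noa free: 11:45-13:00.
Kira free: 10:15-12:30, 14:00-19:45.
Arjun free: 10:30-15:30, 19:30-21:00 (invert busy blocks within the working day).
Divya ∩ Freya: 09:15-11:45, 14:45-15:15, 17:30-19:15.
Divya ∩ Freya ∩ Noa: ∅.
Divya ∩ Freya ∩ Noa ∩ Kira: ∅.
Divya ∩ Freya ∩ Noa ∩ Kira ∩ Arjun: ∅.
There is no time when everyone is free.
No common window exists, so the longest block is 0 minutes.

0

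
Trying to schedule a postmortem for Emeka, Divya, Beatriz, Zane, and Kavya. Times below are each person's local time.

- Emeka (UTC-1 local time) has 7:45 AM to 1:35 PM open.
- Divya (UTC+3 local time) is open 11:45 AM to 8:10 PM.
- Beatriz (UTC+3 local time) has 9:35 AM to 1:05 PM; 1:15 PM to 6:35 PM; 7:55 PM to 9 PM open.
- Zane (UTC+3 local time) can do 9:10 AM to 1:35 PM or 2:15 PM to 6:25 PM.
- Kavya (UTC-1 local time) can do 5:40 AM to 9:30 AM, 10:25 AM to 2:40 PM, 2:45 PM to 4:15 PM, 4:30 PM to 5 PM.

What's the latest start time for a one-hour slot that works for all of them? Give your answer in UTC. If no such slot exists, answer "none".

Emeka in UTC: 08:45-14:35 (add 1h to convert from UTC-1).
Divya in UTC: 08:45-17:10 (subtract 3h to convert from UTC+3).
Beatriz in UTC: 06:35-10:05, 10:15-15:35, 16:55-18:00 (subtract 3h to convert from UTC+3).
Zane in UTC: 06:10-10:35, 11:15-15:25 (subtract 3h to convert from UTC+3).
Kavya in UTC: 06:40-10:30, 11:25-15:40, 15:45-17:15, 17:30-18:00 (add 1h to convert from UTC-1).
Emeka ∩ Divya: 08:45-14:35.
Emeka ∩ Divya ∩ Beatriz: 08:45-10:05, 10:15-14:35.
Emeka ∩ Divya ∩ Beatriz ∩ Zane: 08:45-10:05, 10:15-10:35, 11:15-14:35.
Emeka ∩ Divya ∩ Beatriz ∩ Zane ∩ Kavya: 08:45-10:05, 10:15-10:30, 11:25-14:35.
Those are the intersection windows.
The last common window of at least 60 minutes is 11:25-14:35; a 60-minute meeting can start as late as 13:35 and still end by 14:35.

13:35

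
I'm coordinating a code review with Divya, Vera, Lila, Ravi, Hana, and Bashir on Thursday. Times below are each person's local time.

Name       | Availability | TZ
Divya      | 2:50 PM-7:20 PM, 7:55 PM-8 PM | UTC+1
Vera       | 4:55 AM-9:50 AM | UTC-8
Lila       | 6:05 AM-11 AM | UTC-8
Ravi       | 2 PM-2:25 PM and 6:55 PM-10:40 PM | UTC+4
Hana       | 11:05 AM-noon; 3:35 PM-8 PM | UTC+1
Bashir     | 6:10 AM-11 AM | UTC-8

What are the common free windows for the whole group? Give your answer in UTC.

14:55-17:50

Divya in UTC: 13:50-18:20, 18:55-19:00 (subtract 1h to convert from UTC+1).
Vera in UTC: 12:55-17:50 (add 8h to convert from UTC-8).
Lila in UTC: 14:05-19:00 (add 8h to convert from UTC-8).
Ravi in UTC: 10:00-10:25, 14:55-18:40 (subtract 4h to convert from UTC+4).
Hana in UTC: 10:05-11:00, 14:35-19:00 (subtract 1h to convert from UTC+1).
Bashir in UTC: 14:10-19:00 (add 8h to convert from UTC-8).
Divya ∩ Vera: 13:50-17:50.
Divya ∩ Vera ∩ Lila: 14:05-17:50.
Divya ∩ Vera ∩ Lila ∩ Ravi: 14:55-17:50.
Divya ∩ Vera ∩ Lila ∩ Ravi ∩ Hana: 14:55-17:50.
Divya ∩ Vera ∩ Lila ∩ Ravi ∩ Hana ∩ Bashir: 14:55-17:50.
So the common availability across everyone is 14:55-17:50.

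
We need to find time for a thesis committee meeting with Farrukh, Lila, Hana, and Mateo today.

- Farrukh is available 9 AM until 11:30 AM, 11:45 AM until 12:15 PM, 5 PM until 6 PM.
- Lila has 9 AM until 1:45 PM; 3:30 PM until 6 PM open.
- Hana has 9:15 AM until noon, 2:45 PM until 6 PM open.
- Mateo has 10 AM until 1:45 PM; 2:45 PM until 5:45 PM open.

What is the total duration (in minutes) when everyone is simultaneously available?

Farrukh ∩ Lila: 09:00-11:30, 11:45-12:15, 17:00-18:00.
Farrukh ∩ Lila ∩ Hana: 09:15-11:30, 11:45-12:00, 17:00-18:00.
Farrukh ∩ Lila ∩ Hana ∩ Mateo: 10:00-11:30, 11:45-12:00, 17:00-17:45.
Summing the common windows: 90 + 15 + 45 = 150 minutes.

150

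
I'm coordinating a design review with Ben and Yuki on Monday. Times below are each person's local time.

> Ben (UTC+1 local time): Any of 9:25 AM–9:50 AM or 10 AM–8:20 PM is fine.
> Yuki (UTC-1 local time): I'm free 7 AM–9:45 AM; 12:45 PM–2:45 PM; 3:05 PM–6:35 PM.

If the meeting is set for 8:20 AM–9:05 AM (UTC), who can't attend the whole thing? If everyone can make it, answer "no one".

Ben in UTC: 08:25-08:50, 09:00-19:20 (subtract 1h to convert from UTC+1).
Yuki in UTC: 08:00-10:45, 13:45-15:45, 16:05-19:35 (add 1h to convert from UTC-1).
Ben: not fully free for 08:20-09:05. Yuki: free for 08:20-09:05.

Ben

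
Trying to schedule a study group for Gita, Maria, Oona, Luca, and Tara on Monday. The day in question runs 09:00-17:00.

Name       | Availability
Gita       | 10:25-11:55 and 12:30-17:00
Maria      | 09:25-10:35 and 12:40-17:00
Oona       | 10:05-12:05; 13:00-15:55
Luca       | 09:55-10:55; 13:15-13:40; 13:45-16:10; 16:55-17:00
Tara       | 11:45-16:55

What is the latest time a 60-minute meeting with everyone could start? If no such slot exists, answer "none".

Gita ∩ Maria: 10:25-10:35, 12:40-17:00.
Gita ∩ Maria ∩ Oona: 10:25-10:35, 13:00-15:55.
Gita ∩ Maria ∩ Oona ∩ Luca: 10:25-10:35, 13:15-13:40, 13:45-15:55.
Gita ∩ Maria ∩ Oona ∩ Luca ∩ Tara: 13:15-13:40, 13:45-15:55.
The last common window of at least 60 minutes is 13:45-15:55; a 60-minute meeting can start as late as 14:55 and still end by 15:55.

14:55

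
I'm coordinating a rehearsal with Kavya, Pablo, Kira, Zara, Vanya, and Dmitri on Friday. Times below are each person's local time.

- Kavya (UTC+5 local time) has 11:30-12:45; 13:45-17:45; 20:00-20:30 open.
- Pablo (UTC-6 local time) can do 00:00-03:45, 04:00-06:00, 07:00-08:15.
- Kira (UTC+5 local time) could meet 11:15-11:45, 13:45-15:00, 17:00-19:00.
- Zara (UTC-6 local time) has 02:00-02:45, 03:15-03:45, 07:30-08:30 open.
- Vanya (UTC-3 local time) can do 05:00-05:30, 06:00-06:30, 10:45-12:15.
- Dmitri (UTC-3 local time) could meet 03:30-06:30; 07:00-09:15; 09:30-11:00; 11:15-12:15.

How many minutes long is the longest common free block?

Kavya in UTC: 06:30-07:45, 08:45-12:45, 15:00-15:30 (subtract 5h to convert from UTC+5).
Pablo in UTC: 06:00-09:45, 10:00-12:00, 13:00-14:15 (add 6h to convert from UTC-6).
Kira in UTC: 06:15-06:45, 08:45-10:00, 12:00-14:00 (subtract 5h to convert from UTC+5).
Zara in UTC: 08:00-08:45, 09:15-09:45, 13:30-14:30 (add 6h to convert from UTC-6).
Vanya in UTC: 08:00-08:30, 09:00-09:30, 13:45-15:15 (add 3h to convert from UTC-3).
Dmitri in UTC: 06:30-09:30, 10:00-12:15, 12:30-14:00, 14:15-15:15 (add 3h to convert from UTC-3).
Kavya ∩ Pablo: 06:30-07:45, 08:45-09:45, 10:00-12:00.
Kavya ∩ Pablo ∩ Kira: 06:30-06:45, 08:45-09:45.
Kavya ∩ Pablo ∩ Kira ∩ Zara: 09:15-09:45.
Kavya ∩ Pablo ∩ Kira ∩ Zara ∩ Vanya: 09:15-09:30.
Kavya ∩ Pablo ∩ Kira ∩ Zara ∩ Vanya ∩ Dmitri: 09:15-09:30.
The longest is 09:15-09:30 at 15 minutes.

15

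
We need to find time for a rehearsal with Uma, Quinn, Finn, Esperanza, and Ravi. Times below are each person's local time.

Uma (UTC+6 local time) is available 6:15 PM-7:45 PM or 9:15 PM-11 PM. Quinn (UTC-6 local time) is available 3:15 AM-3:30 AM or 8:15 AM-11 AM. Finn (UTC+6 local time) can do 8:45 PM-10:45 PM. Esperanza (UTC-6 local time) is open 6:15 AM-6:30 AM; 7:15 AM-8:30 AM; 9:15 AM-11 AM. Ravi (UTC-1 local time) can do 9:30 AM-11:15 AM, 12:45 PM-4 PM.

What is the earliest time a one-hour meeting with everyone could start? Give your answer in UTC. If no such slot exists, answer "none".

15:15

Uma in UTC: 12:15-13:45, 15:15-17:00 (subtract 6h to convert from UTC+6).
Quinn in UTC: 09:15-09:30, 14:15-17:00 (add 6h to convert from UTC-6).
Finn in UTC: 14:45-16:45 (subtract 6h to convert from UTC+6).
Esperanza in UTC: 12:15-12:30, 13:15-14:30, 15:15-17:00 (add 6h to convert from UTC-6).
Ravi in UTC: 10:30-12:15, 13:45-17:00 (add 1h to convert from UTC-1).
Uma ∩ Quinn: 15:15-17:00.
Uma ∩ Quinn ∩ Finn: 15:15-16:45.
Uma ∩ Quinn ∩ Finn ∩ Esperanza: 15:15-16:45.
Uma ∩ Quinn ∩ Finn ∩ Esperanza ∩ Ravi: 15:15-16:45.
Those are the intersection windows.
The first common window of at least 60 minutes is 15:15-16:45, so the earliest start is 15:15.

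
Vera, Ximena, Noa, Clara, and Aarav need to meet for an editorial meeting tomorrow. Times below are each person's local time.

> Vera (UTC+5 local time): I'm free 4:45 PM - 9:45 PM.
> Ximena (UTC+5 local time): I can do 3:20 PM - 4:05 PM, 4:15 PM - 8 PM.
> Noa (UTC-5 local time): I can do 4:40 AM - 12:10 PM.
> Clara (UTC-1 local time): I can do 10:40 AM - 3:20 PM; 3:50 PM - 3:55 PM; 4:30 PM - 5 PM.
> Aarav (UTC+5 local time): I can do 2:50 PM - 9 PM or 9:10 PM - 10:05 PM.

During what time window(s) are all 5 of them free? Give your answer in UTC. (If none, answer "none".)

11:45-15:00

Vera in UTC: 11:45-16:45 (subtract 5h to convert from UTC+5).
Ximena in UTC: 10:20-11:05, 11:15-15:00 (subtract 5h to convert from UTC+5).
Noa in UTC: 09:40-17:10 (add 5h to convert from UTC-5).
Clara in UTC: 11:40-16:20, 16:50-16:55, 17:30-18:00 (add 1h to convert from UTC-1).
Aarav in UTC: 09:50-16:00, 16:10-17:05 (subtract 5h to convert from UTC+5).
Vera ∩ Ximena: 11:45-15:00.
Vera ∩ Ximena ∩ Noa: 11:45-15:00.
Vera ∩ Ximena ∩ Noa ∩ Clara: 11:45-15:00.
Vera ∩ Ximena ∩ Noa ∩ Clara ∩ Aarav: 11:45-15:00.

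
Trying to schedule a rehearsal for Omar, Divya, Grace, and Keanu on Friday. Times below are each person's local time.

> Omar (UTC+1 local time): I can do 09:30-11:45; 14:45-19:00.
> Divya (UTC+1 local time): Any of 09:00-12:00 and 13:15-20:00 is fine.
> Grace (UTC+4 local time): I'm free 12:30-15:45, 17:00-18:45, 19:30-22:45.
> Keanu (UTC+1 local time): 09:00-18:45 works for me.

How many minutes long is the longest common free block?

Omar in UTC: 08:30-10:45, 13:45-18:00 (subtract 1h to convert from UTC+1).
Divya in UTC: 08:00-11:00, 12:15-19:00 (subtract 1h to convert from UTC+1).
Grace in UTC: 08:30-11:45, 13:00-14:45, 15:30-18:45 (subtract 4h to convert from UTC+4).
Keanu in UTC: 08:00-17:45 (subtract 1h to convert from UTC+1).
Omar ∩ Divya: 08:30-10:45, 13:45-18:00.
Omar ∩ Divya ∩ Grace: 08:30-10:45, 13:45-14:45, 15:30-18:00.
Omar ∩ Divya ∩ Grace ∩ Keanu: 08:30-10:45, 13:45-14:45, 15:30-17:45.
The longest is 08:30-10:45 at 135 minutes.

135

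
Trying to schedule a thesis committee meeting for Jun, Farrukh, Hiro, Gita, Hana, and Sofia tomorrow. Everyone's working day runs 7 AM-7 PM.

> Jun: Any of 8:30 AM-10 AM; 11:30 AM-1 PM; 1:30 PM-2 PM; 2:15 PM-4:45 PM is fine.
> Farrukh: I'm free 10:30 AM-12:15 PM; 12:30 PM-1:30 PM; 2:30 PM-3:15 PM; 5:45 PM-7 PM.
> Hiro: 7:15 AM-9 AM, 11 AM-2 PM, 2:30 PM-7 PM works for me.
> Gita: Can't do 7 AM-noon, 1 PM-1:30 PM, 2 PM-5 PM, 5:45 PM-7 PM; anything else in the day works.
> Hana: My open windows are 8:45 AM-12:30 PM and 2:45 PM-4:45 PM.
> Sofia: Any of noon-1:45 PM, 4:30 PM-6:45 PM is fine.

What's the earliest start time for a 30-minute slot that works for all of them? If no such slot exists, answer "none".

Jun free: 08:30-10:00, 11:30-13:00, 13:30-14:00, 14:15-16:45.
Farrukh free: 10:30-12:15, 12:30-13:30, 14:30-15:15, 17:45-19:00.
Hiro free: 07:15-09:00, 11:00-14:00, 14:30-19:00.
Gita free: 12:00-13:00, 13:30-14:00, 17:00-17:45 (invert busy blocks within the working day).
Hana free: 08:45-12:30, 14:45-16:45.
Sofia free: 12:00-13:45, 16:30-18:45.
Jun ∩ Farrukh: 11:30-12:15, 12:30-13:00, 14:30-15:15.
Jun ∩ Farrukh ∩ Hiro: 11:30-12:15, 12:30-13:00, 14:30-15:15.
Jun ∩ Farrukh ∩ Hiro ∩ Gita: 12:00-12:15, 12:30-13:00.
Jun ∩ Farrukh ∩ Hiro ∩ Gita ∩ Hana: 12:00-12:15.
Jun ∩ Farrukh ∩ Hiro ∩ Gita ∩ Hana ∩ Sofia: 12:00-12:15.
No common window is at least 30 minutes long.

none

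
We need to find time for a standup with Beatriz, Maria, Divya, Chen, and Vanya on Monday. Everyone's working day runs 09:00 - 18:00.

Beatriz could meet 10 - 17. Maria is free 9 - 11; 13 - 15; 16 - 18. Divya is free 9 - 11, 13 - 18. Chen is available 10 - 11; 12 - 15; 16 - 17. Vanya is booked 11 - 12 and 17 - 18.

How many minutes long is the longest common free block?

120

Beatriz free: 10:00-17:00.
Maria free: 09:00-11:00, 13:00-15:00, 16:00-18:00.
Divya free: 09:00-11:00, 13:00-18:00.
Chen free: 10:00-11:00, 12:00-15:00, 16:00-17:00.
Vanya free: 09:00-11:00, 12:00-17:00 (invert busy blocks within the working day).
Beatriz ∩ Maria: 10:00-11:00, 13:00-15:00, 16:00-17:00.
Beatriz ∩ Maria ∩ Divya: 10:00-11:00, 13:00-15:00, 16:00-17:00.
Beatriz ∩ Maria ∩ Divya ∩ Chen: 10:00-11:00, 13:00-15:00, 16:00-17:00.
Beatriz ∩ Maria ∩ Divya ∩ Chen ∩ Vanya: 10:00-11:00, 13:00-15:00, 16:00-17:00.
The longest is 13:00-15:00 at 120 minutes.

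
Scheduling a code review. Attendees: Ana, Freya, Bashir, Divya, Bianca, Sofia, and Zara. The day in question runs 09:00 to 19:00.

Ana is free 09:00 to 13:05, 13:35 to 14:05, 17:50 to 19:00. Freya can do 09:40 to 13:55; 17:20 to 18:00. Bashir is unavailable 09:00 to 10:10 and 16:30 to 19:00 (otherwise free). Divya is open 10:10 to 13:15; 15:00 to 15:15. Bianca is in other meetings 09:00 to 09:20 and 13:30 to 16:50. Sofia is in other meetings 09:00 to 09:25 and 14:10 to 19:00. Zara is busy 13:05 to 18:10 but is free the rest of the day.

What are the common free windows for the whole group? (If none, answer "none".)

Ana free: 09:00-13:05, 13:35-14:05, 17:50-19:00.
Freya free: 09:40-13:55, 17:20-18:00.
Bashir free: 10:10-16:30 (invert busy blocks within the working day).
Divya free: 10:10-13:15, 15:00-15:15.
Bianca free: 09:20-13:30, 16:50-19:00 (invert busy blocks within the working day).
Sofia free: 09:25-14:10 (invert busy blocks within the working day).
Zara free: 09:00-13:05, 18:10-19:00 (invert busy blocks within the working day).
Ana ∩ Freya: 09:40-13:05, 13:35-13:55, 17:50-18:00.
Ana ∩ Freya ∩ Bashir: 10:10-13:05, 13:35-13:55.
Ana ∩ Freya ∩ Bashir ∩ Divya: 10:10-13:05.
Ana ∩ Freya ∩ Bashir ∩ Divya ∩ Bianca: 10:10-13:05.
Ana ∩ Freya ∩ Bashir ∩ Divya ∩ Bianca ∩ Sofia: 10:10-13:05.
Ana ∩ Freya ∩ Bashir ∩ Divya ∩ Bianca ∩ Sofia ∩ Zara: 10:10-13:05.
So the common availability across everyone is 10:10-13:05.

10:10-13:05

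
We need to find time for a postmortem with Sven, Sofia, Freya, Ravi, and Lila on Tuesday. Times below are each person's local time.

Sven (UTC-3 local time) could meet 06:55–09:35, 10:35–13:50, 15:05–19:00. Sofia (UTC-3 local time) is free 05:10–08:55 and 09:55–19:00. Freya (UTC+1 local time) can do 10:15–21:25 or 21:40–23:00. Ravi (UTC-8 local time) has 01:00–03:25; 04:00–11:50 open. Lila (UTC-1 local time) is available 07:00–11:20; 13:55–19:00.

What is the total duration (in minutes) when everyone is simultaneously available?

Sven in UTC: 09:55-12:35, 13:35-16:50, 18:05-22:00 (add 3h to convert from UTC-3).
Sofia in UTC: 08:10-11:55, 12:55-22:00 (add 3h to convert from UTC-3).
Freya in UTC: 09:15-20:25, 20:40-22:00 (subtract 1h to convert from UTC+1).
Ravi in UTC: 09:00-11:25, 12:00-19:50 (add 8h to convert from UTC-8).
Lila in UTC: 08:00-12:20, 14:55-20:00 (add 1h to convert from UTC-1).
Sven ∩ Sofia: 09:55-11:55, 13:35-16:50, 18:05-22:00.
Sven ∩ Sofia ∩ Freya: 09:55-11:55, 13:35-16:50, 18:05-20:25, 20:40-22:00.
Sven ∩ Sofia ∩ Freya ∩ Ravi: 09:55-11:25, 13:35-16:50, 18:05-19:50.
Sven ∩ Sofia ∩ Freya ∩ Ravi ∩ Lila: 09:55-11:25, 14:55-16:50, 18:05-19:50.
Summing the common windows: 90 + 115 + 105 = 310 minutes.

310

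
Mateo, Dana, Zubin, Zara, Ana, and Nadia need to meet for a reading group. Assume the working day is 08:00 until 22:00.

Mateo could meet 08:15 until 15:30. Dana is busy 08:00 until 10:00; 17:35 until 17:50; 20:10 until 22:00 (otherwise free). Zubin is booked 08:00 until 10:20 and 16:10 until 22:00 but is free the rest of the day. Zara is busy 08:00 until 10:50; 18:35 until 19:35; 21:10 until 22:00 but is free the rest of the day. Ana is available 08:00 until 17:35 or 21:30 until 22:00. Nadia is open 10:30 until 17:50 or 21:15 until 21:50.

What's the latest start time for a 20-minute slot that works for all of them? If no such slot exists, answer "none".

Mateo free: 08:15-15:30.
Dana free: 10:00-17:35, 17:50-20:10 (invert busy blocks within the working day).
Zubin free: 10:20-16:10 (invert busy blocks within the working day).
Zara free: 10:50-18:35, 19:35-21:10 (invert busy blocks within the working day).
Ana free: 08:00-17:35, 21:30-22:00.
Nadia free: 10:30-17:50, 21:15-21:50.
Mateo ∩ Dana: 10:00-15:30.
Mateo ∩ Dana ∩ Zubin: 10:20-15:30.
Mateo ∩ Dana ∩ Zubin ∩ Zara: 10:50-15:30.
Mateo ∩ Dana ∩ Zubin ∩ Zara ∩ Ana: 10:50-15:30.
Mateo ∩ Dana ∩ Zubin ∩ Zara ∩ Ana ∩ Nadia: 10:50-15:30.
The last common window of at least 20 minutes is 10:50-15:30; a 20-minute meeting can start as late as 15:10 and still end by 15:30.

15:10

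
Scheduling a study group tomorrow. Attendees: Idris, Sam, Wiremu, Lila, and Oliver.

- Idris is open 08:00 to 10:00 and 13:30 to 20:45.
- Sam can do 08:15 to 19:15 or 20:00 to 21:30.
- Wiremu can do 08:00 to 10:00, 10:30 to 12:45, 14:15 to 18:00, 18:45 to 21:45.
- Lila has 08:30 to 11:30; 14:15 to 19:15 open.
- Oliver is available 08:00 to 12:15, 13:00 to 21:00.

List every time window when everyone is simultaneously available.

Idris ∩ Sam: 08:15-10:00, 13:30-19:15, 20:00-20:45.
Idris ∩ Sam ∩ Wiremu: 08:15-10:00, 14:15-18:00, 18:45-19:15, 20:00-20:45.
Idris ∩ Sam ∩ Wiremu ∩ Lila: 08:30-10:00, 14:15-18:00, 18:45-19:15.
Idris ∩ Sam ∩ Wiremu ∩ Lila ∩ Oliver: 08:30-10:00, 14:15-18:00, 18:45-19:15.

08:30-10:00, 14:15-18:00, 18:45-19:15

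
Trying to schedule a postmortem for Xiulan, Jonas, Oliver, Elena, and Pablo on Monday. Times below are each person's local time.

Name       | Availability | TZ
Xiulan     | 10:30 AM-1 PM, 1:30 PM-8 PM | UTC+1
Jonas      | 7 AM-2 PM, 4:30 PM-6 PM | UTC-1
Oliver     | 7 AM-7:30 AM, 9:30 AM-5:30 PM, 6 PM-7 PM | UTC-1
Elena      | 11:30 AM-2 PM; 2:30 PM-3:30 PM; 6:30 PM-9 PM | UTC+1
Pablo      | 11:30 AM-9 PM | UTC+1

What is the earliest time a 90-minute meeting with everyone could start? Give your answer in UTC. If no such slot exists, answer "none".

Xiulan in UTC: 09:30-12:00, 12:30-19:00 (subtract 1h to convert from UTC+1).
Jonas in UTC: 08:00-15:00, 17:30-19:00 (add 1h to convert from UTC-1).
Oliver in UTC: 08:00-08:30, 10:30-18:30, 19:00-20:00 (add 1h to convert from UTC-1).
Elena in UTC: 10:30-13:00, 13:30-14:30, 17:30-20:00 (subtract 1h to convert from UTC+1).
Pablo in UTC: 10:30-20:00 (subtract 1h to convert from UTC+1).
Xiulan ∩ Jonas: 09:30-12:00, 12:30-15:00, 17:30-19:00.
Xiulan ∩ Jonas ∩ Oliver: 10:30-12:00, 12:30-15:00, 17:30-18:30.
Xiulan ∩ Jonas ∩ Oliver ∩ Elena: 10:30-12:00, 12:30-13:00, 13:30-14:30, 17:30-18:30.
Xiulan ∩ Jonas ∩ Oliver ∩ Elena ∩ Pablo: 10:30-12:00, 12:30-13:00, 13:30-14:30, 17:30-18:30.
The first common window of at least 90 minutes is 10:30-12:00, so the earliest start is 10:30.

10:30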